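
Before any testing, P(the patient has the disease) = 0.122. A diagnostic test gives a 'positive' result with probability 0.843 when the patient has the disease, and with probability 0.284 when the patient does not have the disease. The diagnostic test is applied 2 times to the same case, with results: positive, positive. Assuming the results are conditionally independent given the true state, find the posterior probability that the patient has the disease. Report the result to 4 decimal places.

Let H be the event that the patient has the disease; start with P(H) = 0.122. P('positive'|H) = 0.843, P('positive'|¬H) = 0.284.
Update on result 1 ('positive'): P(H) ← 0.843·0.1220 / (0.843·0.1220 + 0.284·0.8780) = 0.10285/0.35220 = 0.2920.
Update on result 2 ('positive'): P(H) ← 0.843·0.2920 / (0.843·0.2920 + 0.284·0.7080) = 0.24617/0.44723 = 0.5504.

Posterior P(H) ≈ 0.5504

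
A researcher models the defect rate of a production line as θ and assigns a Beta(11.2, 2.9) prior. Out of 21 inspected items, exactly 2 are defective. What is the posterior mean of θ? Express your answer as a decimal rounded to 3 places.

The binomial likelihood is conjugate to the Beta prior: with 2 successes and 19 failures, the posterior is Beta(11.2+2, 2.9+19) = Beta(13.2, 21.9).
Posterior mean = α/(α+β) = 13.2/35.1 = 0.376.

Posterior mean ≈ 0.376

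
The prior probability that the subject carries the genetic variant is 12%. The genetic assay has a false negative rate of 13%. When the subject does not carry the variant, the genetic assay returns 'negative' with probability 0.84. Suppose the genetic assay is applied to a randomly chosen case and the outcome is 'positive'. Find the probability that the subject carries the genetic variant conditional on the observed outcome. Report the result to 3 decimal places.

Write H for 'the subject carries the genetic variant'. Prior odds H:¬H = 0.12/0.88 = 0.13636. For the 'positive' outcome, the likelihood ratio is 0.87/0.16 = 5.4375.
Posterior odds = 0.13636 × 5.4375 = 0.74148, so P(H|E) = 0.74148/(1+0.74148) = 0.426.

P(H | E) ≈ 0.426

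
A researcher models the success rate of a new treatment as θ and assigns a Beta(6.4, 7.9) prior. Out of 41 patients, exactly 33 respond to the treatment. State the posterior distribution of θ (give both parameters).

Posterior: Beta(39.4, 15.9)

The binomial likelihood is conjugate to the Beta prior: with 33 successes and 8 failures, the posterior is Beta(6.4+33, 7.9+8) = Beta(39.4, 15.9).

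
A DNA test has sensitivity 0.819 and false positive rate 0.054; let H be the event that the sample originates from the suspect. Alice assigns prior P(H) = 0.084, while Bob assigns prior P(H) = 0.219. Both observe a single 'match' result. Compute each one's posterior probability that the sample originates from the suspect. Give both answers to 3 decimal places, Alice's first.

Alice: 0.582; Bob: 0.810

P('+'|H) = 0.819, P('+'|¬H) = 0.054.
Alice: numerator 0.819·0.084 = 0.068796; evidence = 0.068796+0.054·0.916 = 0.11826; posterior = 0.582.
Bob: numerator 0.819·0.219 = 0.17936; evidence = 0.17936+0.054·0.781 = 0.22153; posterior = 0.810.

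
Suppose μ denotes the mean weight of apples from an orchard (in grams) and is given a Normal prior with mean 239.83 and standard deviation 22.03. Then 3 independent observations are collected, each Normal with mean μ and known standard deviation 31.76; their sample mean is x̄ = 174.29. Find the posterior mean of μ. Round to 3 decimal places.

Prior precision 1/τ₀² = 1/22.03² = 0.00206049; data precision n/σ² = 3/31.76² = 0.00297413.
Posterior precision = 0.00206049 + 0.00297413 = 0.00503462.
Posterior mean = (0.00206049·239.83 + 0.00297413·174.29) / 0.00503462 = 201.113.

Posterior mean ≈ 201.113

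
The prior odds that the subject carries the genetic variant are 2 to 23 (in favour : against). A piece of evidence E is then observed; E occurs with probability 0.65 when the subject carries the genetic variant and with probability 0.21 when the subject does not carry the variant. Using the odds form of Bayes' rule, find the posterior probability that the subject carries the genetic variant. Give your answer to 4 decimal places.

Posterior probability ≈ 0.2121

Prior odds = 2/23 = 0.086957.
Likelihood ratio for E = 0.65/0.21 = 3.0952.
Posterior odds = prior odds × LR = 0.26915.
Posterior probability = odds/(1+odds) = 0.26915/1.2692 = 0.2121.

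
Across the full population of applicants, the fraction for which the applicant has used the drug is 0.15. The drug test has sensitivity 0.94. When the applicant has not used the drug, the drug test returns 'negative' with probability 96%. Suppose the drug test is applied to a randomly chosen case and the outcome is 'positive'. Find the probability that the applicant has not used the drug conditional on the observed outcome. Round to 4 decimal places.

Let H be the event that the applicant has used the drug. P(H) = 0.15, so P(¬H) = 0.85. With E the 'positive' result, P(E|H) = 0.94 and P(E|¬H) = 0.04.
P(E) = 0.94·0.15 + 0.04·0.85 = 0.14100 + 0.034000 = 0.17500.
By Bayes' theorem, P(H|E) = 0.14100 / 0.17500 = 0.8057. Hence P(¬H|E) = 1 − 0.8057 = 0.1943.

P(¬H | E) ≈ 0.1943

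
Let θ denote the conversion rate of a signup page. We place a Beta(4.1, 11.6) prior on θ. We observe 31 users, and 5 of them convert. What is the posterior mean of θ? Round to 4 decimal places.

Observing 5 successes and 26 failures updates Beta(4.1, 11.6) by adding the success and failure counts to the two shape parameters: α = 4.1+5 = 9.1, β = 11.6+26 = 37.6.
E[θ | data] = 9.1/(9.1+37.6) = 0.1949.

Posterior mean ≈ 0.1949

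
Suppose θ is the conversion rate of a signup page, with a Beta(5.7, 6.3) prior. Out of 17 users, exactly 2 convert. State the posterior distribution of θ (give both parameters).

Posterior: Beta(7.7, 21.3)

Observing 2 successes and 15 failures updates Beta(5.7, 6.3) by adding the success and failure counts to the two shape parameters: α = 5.7+2 = 7.7, β = 6.3+15 = 21.3.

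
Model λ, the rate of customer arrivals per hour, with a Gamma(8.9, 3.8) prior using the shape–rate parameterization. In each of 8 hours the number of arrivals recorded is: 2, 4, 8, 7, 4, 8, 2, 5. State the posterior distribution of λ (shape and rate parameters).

Total count ∑xᵢ = 40 over n = 8 hours.
Gamma is conjugate to the Poisson likelihood: posterior is Gamma(shape = 8.9+40 = 48.9, rate = 3.8+8 = 11.8).

Posterior: Gamma(shape=48.9, rate=11.8)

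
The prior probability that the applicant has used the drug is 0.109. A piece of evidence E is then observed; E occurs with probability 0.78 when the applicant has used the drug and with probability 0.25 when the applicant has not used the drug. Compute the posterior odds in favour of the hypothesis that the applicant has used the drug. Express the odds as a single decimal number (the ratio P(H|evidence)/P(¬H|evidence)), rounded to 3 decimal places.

Posterior odds ≈ 0.382

Prior odds = 0.109/(1−0.109) = 0.12233.
Likelihood ratio for E = 0.78/0.25 = 3.1200.
Posterior odds = prior odds × LR = 0.38168.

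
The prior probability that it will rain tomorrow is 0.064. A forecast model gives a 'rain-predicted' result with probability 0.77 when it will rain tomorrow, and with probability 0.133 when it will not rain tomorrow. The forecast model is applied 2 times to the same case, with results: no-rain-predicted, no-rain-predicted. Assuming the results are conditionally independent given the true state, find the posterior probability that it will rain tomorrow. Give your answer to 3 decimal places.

Posterior P(H) ≈ 0.005

With H the event that it will rain tomorrow, the joint likelihood of the observed sequence is P(data|H) = 0.23·0.23 = 0.052900 and P(data|¬H) = 0.867·0.867 = 0.75169.
Bayes: P(H|data) = 0.064·0.052900 / (0.064·0.052900 + 0.936·0.75169) = 0.0033856/0.70697 = 0.0048.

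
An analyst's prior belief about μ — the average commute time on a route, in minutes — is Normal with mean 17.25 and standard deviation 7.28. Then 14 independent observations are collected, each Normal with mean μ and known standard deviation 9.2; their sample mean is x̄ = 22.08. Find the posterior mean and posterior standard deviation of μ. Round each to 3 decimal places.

Prior precision 1/τ₀² = 1/7.28² = 0.0188685; data precision n/σ² = 14/9.2² = 0.165406.
Posterior precision = 0.0188685 + 0.165406 = 0.184275, giving posterior SD = 1/√0.184275 = 2.330.
Posterior mean = (0.0188685·17.25 + 0.165406·22.08) / 0.184275 = 21.585.

Posterior mean ≈ 21.585; posterior SD ≈ 2.330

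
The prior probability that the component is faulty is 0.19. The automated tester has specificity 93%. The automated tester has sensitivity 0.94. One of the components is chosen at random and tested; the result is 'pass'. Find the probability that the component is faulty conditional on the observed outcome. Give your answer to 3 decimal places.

Let H be the event that the component is faulty. P(H) = 0.19, so P(¬H) = 0.81. With E the 'pass' result, P(E|H) = 0.06 and P(E|¬H) = 0.93.
P(E) = 0.06·0.19 + 0.93·0.81 = 0.011400 + 0.75330 = 0.76470.
By Bayes' theorem, P(H|E) = 0.011400 / 0.76470 = 0.015.

P(H | E) ≈ 0.015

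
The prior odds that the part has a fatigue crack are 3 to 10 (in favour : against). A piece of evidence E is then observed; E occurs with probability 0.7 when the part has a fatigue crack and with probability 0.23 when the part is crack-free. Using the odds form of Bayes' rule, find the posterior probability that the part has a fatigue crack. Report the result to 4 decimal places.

Prior odds = 3/10 = 0.30000.
Likelihood ratio for E = 0.7/0.23 = 3.0435.
Posterior odds = prior odds × LR = 0.91304.
Posterior probability = odds/(1+odds) = 0.91304/1.9130 = 0.4773.

Posterior probability ≈ 0.4773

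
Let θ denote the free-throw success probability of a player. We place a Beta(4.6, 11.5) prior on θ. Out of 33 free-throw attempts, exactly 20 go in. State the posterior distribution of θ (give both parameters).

Posterior: Beta(24.6, 24.5)

Observing 20 successes and 13 failures updates Beta(4.6, 11.5) by adding the success and failure counts to the two shape parameters: α = 4.6+20 = 24.6, β = 11.5+13 = 24.5.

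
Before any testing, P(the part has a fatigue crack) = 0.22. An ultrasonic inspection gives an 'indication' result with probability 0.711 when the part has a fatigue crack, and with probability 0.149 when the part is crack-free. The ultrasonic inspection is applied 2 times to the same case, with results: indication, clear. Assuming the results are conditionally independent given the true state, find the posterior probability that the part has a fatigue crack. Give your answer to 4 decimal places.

Posterior P(H) ≈ 0.3137

Let H be the event that the part has a fatigue crack; start with P(H) = 0.22. P('indication'|H) = 0.711, P('indication'|¬H) = 0.149.
Update on result 1 ('indication'): P(H) ← 0.711·0.2200 / (0.711·0.2200 + 0.149·0.7800) = 0.15642/0.27264 = 0.5737.
Update on result 2 ('clear'): P(H) ← 0.289·0.5737 / (0.289·0.5737 + 0.851·0.4263) = 0.16581/0.52857 = 0.3137.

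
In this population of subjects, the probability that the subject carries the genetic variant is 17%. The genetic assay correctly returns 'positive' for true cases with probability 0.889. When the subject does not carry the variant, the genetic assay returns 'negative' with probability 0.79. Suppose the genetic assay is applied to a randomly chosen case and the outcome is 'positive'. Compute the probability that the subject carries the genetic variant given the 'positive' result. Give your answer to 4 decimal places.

P(H | E) ≈ 0.4644

Write H for 'the subject carries the genetic variant'. Prior odds H:¬H = 0.17/0.83 = 0.20482. For the 'positive' outcome, the likelihood ratio is 0.889/0.21 = 4.2333.
Posterior odds = 0.20482 × 4.2333 = 0.86707, so P(H|E) = 0.86707/(1+0.86707) = 0.4644.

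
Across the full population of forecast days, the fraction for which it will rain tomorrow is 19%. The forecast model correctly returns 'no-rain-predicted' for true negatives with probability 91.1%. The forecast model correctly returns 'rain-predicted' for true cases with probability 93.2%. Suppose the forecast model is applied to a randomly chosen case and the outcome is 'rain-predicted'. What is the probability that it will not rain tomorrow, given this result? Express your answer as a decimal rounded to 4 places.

P(¬H | E) ≈ 0.2893

Let H be the event that it will rain tomorrow. P(H) = 0.19, so P(¬H) = 0.81. With E the 'rain-predicted' result, P(E|H) = 0.932 and P(E|¬H) = 0.089.
P(E) = 0.932·0.19 + 0.089·0.81 = 0.17708 + 0.072090 = 0.24917.
By Bayes' theorem, P(H|E) = 0.17708 / 0.24917 = 0.7107. Hence P(¬H|E) = 1 − 0.7107 = 0.2893.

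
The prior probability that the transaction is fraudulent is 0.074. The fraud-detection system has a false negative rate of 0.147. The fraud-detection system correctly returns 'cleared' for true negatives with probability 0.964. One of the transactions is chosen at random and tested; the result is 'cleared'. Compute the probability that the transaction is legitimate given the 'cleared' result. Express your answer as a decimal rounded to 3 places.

Let H be the event that the transaction is fraudulent. P(H) = 0.074, so P(¬H) = 0.926. With E the 'cleared' result, P(E|H) = 0.147 and P(E|¬H) = 0.964.
P(E) = 0.147·0.074 + 0.964·0.926 = 0.010878 + 0.89266 = 0.90354.
By Bayes' theorem, P(H|E) = 0.010878 / 0.90354 = 0.012. Hence P(¬H|E) = 1 − 0.012 = 0.988.

P(¬H | E) ≈ 0.988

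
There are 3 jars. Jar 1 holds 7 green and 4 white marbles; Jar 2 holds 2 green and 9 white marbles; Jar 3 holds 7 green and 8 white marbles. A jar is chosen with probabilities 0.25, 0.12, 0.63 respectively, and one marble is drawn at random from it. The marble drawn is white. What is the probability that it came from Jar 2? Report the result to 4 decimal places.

P(white|Jar 1) = 0.3636; P(white|Jar 2) = 0.8182; P(white|Jar 3) = 0.5333.
Prior × likelihood for each source: 0.25·0.3636=0.09091, 0.12·0.8182=0.09818, 0.63·0.5333=0.3360. Summing gives P(white) = 0.52509.
P(Jar 2 | white) = 0.09818 / 0.52509 = 0.1870.

Posterior probability ≈ 0.1870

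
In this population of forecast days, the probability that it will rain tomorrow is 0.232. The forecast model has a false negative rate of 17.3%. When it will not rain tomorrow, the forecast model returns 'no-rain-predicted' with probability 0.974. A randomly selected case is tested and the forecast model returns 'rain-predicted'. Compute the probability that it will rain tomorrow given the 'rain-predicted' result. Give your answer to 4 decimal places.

P(H | E) ≈ 0.9057

Write H for 'it will rain tomorrow'. Prior odds H:¬H = 0.232/0.768 = 0.30208. For the 'rain-predicted' outcome, the likelihood ratio is 0.827/0.026 = 31.808.
Posterior odds = 0.30208 × 31.808 = 9.6086, so P(H|E) = 9.6086/(1+9.6086) = 0.9057.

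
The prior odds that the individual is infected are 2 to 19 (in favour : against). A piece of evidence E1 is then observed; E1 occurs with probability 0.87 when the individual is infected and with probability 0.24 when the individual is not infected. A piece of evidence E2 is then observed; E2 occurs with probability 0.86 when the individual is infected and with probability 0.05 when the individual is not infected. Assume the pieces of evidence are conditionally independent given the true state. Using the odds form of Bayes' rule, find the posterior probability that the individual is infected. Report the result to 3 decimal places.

Prior odds = 2/19 = 0.10526. In log-odds, ln(0.10526) = -2.2513.
Add log likelihood ratios: ln(3.6250) + ln(17.200) = 4.1328.
Posterior log-odds = 1.8815, so posterior odds = exp(1.8815) = 6.5632. Converting, P(H|E) = 6.5632/7.5632 = 0.868.

Posterior probability ≈ 0.868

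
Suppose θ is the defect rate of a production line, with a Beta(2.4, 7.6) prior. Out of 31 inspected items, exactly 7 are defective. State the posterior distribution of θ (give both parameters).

Posterior: Beta(9.4, 31.6)

The binomial likelihood is conjugate to the Beta prior: with 7 successes and 24 failures, the posterior is Beta(2.4+7, 7.6+24) = Beta(9.4, 31.6).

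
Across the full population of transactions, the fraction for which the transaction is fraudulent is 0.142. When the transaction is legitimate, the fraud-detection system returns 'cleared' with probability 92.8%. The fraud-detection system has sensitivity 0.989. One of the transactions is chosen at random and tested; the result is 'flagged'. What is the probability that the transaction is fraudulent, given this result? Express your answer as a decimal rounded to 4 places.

Write H for 'the transaction is fraudulent'. Prior odds H:¬H = 0.142/0.858 = 0.16550. For the 'flagged' outcome, the likelihood ratio is 0.989/0.072 = 13.736.
Posterior odds = 0.16550 × 13.736 = 2.2733, so P(H|E) = 2.2733/(1+2.2733) = 0.6945.

P(H | E) ≈ 0.6945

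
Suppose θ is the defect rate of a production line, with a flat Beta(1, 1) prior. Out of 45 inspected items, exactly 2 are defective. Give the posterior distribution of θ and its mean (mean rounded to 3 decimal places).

The binomial likelihood is conjugate to the Beta prior: with 2 successes and 43 failures, the posterior is Beta(1+2, 1+43) = Beta(3, 44).
E[θ | data] = 3/(3+44) = 0.064.

Posterior: Beta(3, 44); mean ≈ 0.064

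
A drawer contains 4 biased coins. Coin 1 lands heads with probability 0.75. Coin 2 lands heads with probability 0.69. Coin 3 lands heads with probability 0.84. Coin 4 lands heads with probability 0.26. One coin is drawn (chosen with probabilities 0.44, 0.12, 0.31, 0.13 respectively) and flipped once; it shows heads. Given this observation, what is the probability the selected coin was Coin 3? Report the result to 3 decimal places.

Posterior probability ≈ 0.368

P(heads|C1) = 0.75; P(heads|C2) = 0.69; P(heads|C3) = 0.84; P(heads|C4) = 0.26.
Prior × likelihood for each source: 0.44·0.75=0.3300, 0.12·0.69=0.08280, 0.31·0.84=0.2604, 0.13·0.26=0.03380. Summing gives P(heads) = 0.70700.
P(Coin 3 | heads) = 0.2604 / 0.70700 = 0.368.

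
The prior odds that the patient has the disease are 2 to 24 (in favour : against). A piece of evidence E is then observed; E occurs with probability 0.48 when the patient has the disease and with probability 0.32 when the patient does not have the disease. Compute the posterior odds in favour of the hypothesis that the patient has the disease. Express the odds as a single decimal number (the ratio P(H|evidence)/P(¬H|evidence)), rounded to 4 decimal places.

Prior odds = 2/24 = 0.083333.
Likelihood ratio for E = 0.48/0.32 = 1.5000.
Posterior odds = prior odds × LR = 0.12500.

Posterior odds ≈ 0.1250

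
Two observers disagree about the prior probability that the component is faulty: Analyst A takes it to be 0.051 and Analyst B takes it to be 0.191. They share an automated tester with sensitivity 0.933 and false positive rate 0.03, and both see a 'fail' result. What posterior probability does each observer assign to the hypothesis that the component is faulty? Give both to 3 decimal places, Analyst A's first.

Analyst A: 0.626; Analyst B: 0.880

The likelihood ratio for a 'fail' result is 0.933/0.03 = 31.100.
Analyst A: prior odds 0.051/0.949 = 0.053741; posterior odds 1.6713; posterior probability 0.626.
Analyst B: prior odds 0.191/0.809 = 0.23609; posterior odds 7.3425; posterior probability 0.880.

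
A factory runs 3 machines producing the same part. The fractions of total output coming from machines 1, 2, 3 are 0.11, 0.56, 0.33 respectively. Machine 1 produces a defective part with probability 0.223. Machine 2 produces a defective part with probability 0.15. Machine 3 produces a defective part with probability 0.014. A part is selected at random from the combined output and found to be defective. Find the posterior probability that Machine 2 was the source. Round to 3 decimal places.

Posterior probability ≈ 0.742

P(defective|M1) = 0.223; P(defective|M2) = 0.15; P(defective|M3) = 0.014.
Prior × likelihood for each source: 0.11·0.223=0.02453, 0.56·0.15=0.08400, 0.33·0.014=0.004620. Summing gives P(defective) = 0.11315.
P(Machine 2 | defective) = 0.08400 / 0.11315 = 0.742.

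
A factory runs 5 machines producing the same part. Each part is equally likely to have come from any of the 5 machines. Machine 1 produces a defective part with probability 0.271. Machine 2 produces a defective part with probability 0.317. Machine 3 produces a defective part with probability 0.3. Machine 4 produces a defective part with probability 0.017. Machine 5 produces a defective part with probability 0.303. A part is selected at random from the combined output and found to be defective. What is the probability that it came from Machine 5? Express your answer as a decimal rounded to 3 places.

P(defective|M1) = 0.271; P(defective|M2) = 0.317; P(defective|M3) = 0.3; P(defective|M4) = 0.017; P(defective|M5) = 0.303.
Prior × likelihood for each source: 0.2·0.271=0.05420, 0.2·0.317=0.06340, 0.2·0.3=0.06000, 0.2·0.017=0.003400, 0.2·0.303=0.06060. Summing gives P(defective) = 0.24160.
P(Machine 5 | defective) = 0.06060 / 0.24160 = 0.251.

Posterior probability ≈ 0.251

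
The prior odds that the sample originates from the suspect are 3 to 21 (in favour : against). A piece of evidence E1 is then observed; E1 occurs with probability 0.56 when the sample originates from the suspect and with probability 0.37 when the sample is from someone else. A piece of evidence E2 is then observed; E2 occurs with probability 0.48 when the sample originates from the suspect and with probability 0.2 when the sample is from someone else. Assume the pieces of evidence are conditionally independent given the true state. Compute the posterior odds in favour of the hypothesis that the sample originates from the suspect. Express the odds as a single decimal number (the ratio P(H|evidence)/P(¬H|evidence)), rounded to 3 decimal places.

Prior odds = 3/21 = 0.14286. In log-odds, ln(0.14286) = -1.9459.
Add log likelihood ratios: ln(1.5135) + ln(2.4000) = 1.2899.
Posterior log-odds = -0.65601, so posterior odds = exp(-0.65601) = 0.51892.

Posterior odds ≈ 0.519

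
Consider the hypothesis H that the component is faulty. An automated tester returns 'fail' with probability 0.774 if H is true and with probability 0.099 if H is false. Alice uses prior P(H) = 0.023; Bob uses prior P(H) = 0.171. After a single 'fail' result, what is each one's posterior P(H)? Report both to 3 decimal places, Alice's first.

The likelihood ratio for a 'fail' result is 0.774/0.099 = 7.8182.
Alice: prior odds 0.023/0.977 = 0.023541; posterior odds 0.18405; posterior probability 0.155.
Bob: prior odds 0.171/0.829 = 0.20627; posterior odds 1.6127; posterior probability 0.617.

Alice: 0.155; Bob: 0.617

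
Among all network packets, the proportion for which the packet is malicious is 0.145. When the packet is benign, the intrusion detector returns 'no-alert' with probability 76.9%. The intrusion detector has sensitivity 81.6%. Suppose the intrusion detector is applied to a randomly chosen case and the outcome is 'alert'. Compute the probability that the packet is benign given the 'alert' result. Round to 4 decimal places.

P(¬H | E) ≈ 0.6254

Write H for 'the packet is malicious'. Prior odds H:¬H = 0.145/0.855 = 0.16959. For the 'alert' outcome, the likelihood ratio is 0.816/0.231 = 3.5325.
Posterior odds = 0.16959 × 3.5325 = 0.59907, so P(H|E) = 0.59907/(1+0.59907) = 0.3746. Then P(¬H|E) = 1 − 0.3746 = 0.6254.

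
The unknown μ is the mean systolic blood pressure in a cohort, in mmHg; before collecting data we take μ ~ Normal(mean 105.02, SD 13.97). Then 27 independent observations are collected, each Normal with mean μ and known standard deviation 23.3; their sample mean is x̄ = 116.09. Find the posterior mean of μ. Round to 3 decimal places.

With known σ, the Normal prior is conjugate. Weight on the data is w = (n/σ²)/(n/σ² + 1/τ₀²) = 0.0497338/(0.0497338+0.00512398) = 0.90660.
Posterior mean = w·x̄ + (1−w)·μ₀ = 0.90660·116.09 + 0.093405·105.02 = 115.056.

Posterior mean ≈ 115.056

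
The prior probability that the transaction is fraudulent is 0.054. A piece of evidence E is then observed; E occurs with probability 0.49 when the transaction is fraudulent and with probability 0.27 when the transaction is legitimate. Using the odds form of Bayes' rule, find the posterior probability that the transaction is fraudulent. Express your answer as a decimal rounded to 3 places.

Posterior probability ≈ 0.094

Prior odds = 0.054/(1−0.054) = 0.057082. In log-odds, ln(0.057082) = -2.8633.
Add log likelihood ratio: ln(1.8148) = 0.59598.
Posterior log-odds = -2.2673, so posterior odds = exp(-2.2673) = 0.10359. Converting, P(H|E) = 0.10359/1.1036 = 0.094.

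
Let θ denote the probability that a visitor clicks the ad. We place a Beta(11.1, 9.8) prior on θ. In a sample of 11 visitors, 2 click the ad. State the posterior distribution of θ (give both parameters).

Posterior: Beta(13.1, 18.8)

The binomial likelihood is conjugate to the Beta prior: with 2 successes and 9 failures, the posterior is Beta(11.1+2, 9.8+9) = Beta(13.1, 18.8).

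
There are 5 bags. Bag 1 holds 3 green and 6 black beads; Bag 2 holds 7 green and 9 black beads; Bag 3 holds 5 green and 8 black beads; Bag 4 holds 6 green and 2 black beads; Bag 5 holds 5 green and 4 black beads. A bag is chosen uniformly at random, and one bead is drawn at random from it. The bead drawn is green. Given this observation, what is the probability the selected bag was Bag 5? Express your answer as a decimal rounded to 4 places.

Posterior probability ≈ 0.2257

P(green|Bag 1) = 0.3333; P(green|Bag 2) = 0.4375; P(green|Bag 3) = 0.3846; P(green|Bag 4) = 0.75; P(green|Bag 5) = 0.5556.
Prior × likelihood for each source: 0.2·0.3333=0.06667, 0.2·0.4375=0.08750, 0.2·0.3846=0.07692, 0.2·0.75=0.1500, 0.2·0.5556=0.1111. Summing gives P(green) = 0.49220.
P(Bag 5 | green) = 0.1111 / 0.49220 = 0.2257.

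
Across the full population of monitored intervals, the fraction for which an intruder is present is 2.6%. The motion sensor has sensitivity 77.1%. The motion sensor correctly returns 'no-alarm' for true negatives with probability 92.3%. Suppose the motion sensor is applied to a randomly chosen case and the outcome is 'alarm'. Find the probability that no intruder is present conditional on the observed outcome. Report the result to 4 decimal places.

Write H for 'an intruder is present'. Prior odds H:¬H = 0.026/0.974 = 0.026694. For the 'alarm' outcome, the likelihood ratio is 0.771/0.077 = 10.013.
Posterior odds = 0.026694 × 10.013 = 0.26729, so P(H|E) = 0.26729/(1+0.26729) = 0.2109. Then P(¬H|E) = 1 − 0.2109 = 0.7891.

P(¬H | E) ≈ 0.7891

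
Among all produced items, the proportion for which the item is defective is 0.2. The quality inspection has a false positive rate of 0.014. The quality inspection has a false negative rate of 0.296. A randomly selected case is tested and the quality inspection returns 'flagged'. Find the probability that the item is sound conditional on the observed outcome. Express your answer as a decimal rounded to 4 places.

P(¬H | E) ≈ 0.0737

Let H be the event that the item is defective. P(H) = 0.2, so P(¬H) = 0.8. With E the 'flagged' result, P(E|H) = 0.704 and P(E|¬H) = 0.014.
P(E) = 0.704·0.2 + 0.014·0.8 = 0.14080 + 0.011200 = 0.15200.
By Bayes' theorem, P(H|E) = 0.14080 / 0.15200 = 0.9263. Hence P(¬H|E) = 1 − 0.9263 = 0.0737.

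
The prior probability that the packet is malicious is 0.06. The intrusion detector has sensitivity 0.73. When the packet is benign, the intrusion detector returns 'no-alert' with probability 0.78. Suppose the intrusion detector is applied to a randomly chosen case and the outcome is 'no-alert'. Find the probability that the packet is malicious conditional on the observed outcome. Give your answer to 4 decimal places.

P(H | E) ≈ 0.0216

Write H for 'the packet is malicious'. Prior odds H:¬H = 0.06/0.94 = 0.063830. For the 'no-alert' outcome, the likelihood ratio is 0.27/0.78 = 0.34615.
Posterior odds = 0.063830 × 0.34615 = 0.022095, so P(H|E) = 0.022095/(1+0.022095) = 0.0216.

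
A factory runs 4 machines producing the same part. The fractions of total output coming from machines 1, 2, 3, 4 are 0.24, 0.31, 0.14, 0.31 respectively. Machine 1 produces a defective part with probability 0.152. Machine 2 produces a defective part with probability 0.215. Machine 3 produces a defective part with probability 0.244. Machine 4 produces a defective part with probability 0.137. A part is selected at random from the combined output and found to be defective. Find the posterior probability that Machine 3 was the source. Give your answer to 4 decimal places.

P(defective|M1) = 0.152; P(defective|M2) = 0.215; P(defective|M3) = 0.244; P(defective|M4) = 0.137.
Prior × likelihood for each source: 0.24·0.152=0.03648, 0.31·0.215=0.06665, 0.14·0.244=0.03416, 0.31·0.137=0.04247. Summing gives P(defective) = 0.17976.
P(Machine 3 | defective) = 0.03416 / 0.17976 = 0.1900.

Posterior probability ≈ 0.1900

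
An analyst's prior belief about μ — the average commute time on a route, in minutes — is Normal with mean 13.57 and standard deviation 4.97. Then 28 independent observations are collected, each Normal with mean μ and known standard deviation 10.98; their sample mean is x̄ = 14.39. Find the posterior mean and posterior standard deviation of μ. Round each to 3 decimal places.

Posterior mean ≈ 14.268; posterior SD ≈ 1.915

Prior precision 1/τ₀² = 1/4.97² = 0.0404844; data precision n/σ² = 28/10.98² = 0.232249.
Posterior precision = 0.0404844 + 0.232249 = 0.272733, giving posterior SD = 1/√0.272733 = 1.915.
Posterior mean = (0.0404844·13.57 + 0.232249·14.39) / 0.272733 = 14.268.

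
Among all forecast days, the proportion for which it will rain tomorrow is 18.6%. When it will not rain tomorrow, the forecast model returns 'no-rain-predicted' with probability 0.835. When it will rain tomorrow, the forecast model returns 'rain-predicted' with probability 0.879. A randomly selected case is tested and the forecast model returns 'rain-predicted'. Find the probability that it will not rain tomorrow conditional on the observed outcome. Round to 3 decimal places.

P(¬H | E) ≈ 0.451

Write H for 'it will rain tomorrow'. Prior odds H:¬H = 0.186/0.814 = 0.22850. For the 'rain-predicted' outcome, the likelihood ratio is 0.879/0.165 = 5.3273.
Posterior odds = 0.22850 × 5.3273 = 1.2173, so P(H|E) = 1.2173/(1+1.2173) = 0.549. Then P(¬H|E) = 1 − 0.549 = 0.451.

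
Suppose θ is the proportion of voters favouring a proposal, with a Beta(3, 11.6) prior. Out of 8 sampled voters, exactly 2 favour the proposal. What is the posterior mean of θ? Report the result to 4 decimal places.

The binomial likelihood is conjugate to the Beta prior: with 2 successes and 6 failures, the posterior is Beta(3+2, 11.6+6) = Beta(5, 17.6).
E[θ | data] = 5/(5+17.6) = 0.2212.

Posterior mean ≈ 0.2212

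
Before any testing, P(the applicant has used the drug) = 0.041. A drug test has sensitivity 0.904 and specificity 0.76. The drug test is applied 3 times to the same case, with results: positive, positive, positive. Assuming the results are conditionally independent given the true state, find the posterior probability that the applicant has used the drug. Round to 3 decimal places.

Let H be the event that the applicant has used the drug; start with P(H) = 0.041. P('positive'|H) = 0.904, P('positive'|¬H) = 0.24.
Update on result 1 ('positive'): P(H) ← 0.904·0.0410 / (0.904·0.0410 + 0.24·0.9590) = 0.037064/0.26722 = 0.1387.
Update on result 2 ('positive'): P(H) ← 0.904·0.1387 / (0.904·0.1387 + 0.24·0.8613) = 0.12538/0.33210 = 0.3776.
Update on result 3 ('positive'): P(H) ← 0.904·0.3776 / (0.904·0.3776 + 0.24·0.6224) = 0.34131/0.49070 = 0.6956.

Posterior P(H) ≈ 0.696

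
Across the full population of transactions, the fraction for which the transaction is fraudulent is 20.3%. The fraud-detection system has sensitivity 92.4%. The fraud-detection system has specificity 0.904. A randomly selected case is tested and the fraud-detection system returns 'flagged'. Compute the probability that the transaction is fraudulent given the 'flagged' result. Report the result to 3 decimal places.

Let H be the event that the transaction is fraudulent. P(H) = 0.203, so P(¬H) = 0.797. With E the 'flagged' result, P(E|H) = 0.924 and P(E|¬H) = 0.096.
P(E) = 0.924·0.203 + 0.096·0.797 = 0.18757 + 0.076512 = 0.26408.
By Bayes' theorem, P(H|E) = 0.18757 / 0.26408 = 0.710.

P(H | E) ≈ 0.710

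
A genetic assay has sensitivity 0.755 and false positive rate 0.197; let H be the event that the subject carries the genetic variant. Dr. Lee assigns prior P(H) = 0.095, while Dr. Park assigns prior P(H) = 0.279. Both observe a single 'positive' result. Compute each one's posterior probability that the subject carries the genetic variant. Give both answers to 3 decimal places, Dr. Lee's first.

Dr. Lee: 0.287; Dr. Park: 0.597

P('+'|H) = 0.755, P('+'|¬H) = 0.197.
Dr. Lee: numerator 0.755·0.095 = 0.071725; evidence = 0.071725+0.197·0.905 = 0.25001; posterior = 0.287.
Dr. Park: numerator 0.755·0.279 = 0.21065; evidence = 0.21065+0.197·0.721 = 0.35268; posterior = 0.597.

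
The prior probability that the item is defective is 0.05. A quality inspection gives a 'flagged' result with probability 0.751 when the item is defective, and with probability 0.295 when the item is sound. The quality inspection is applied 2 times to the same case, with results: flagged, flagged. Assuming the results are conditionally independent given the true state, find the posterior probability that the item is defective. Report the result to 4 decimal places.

Posterior P(H) ≈ 0.2543

With H the event that the item is defective, the joint likelihood of the observed sequence is P(data|H) = 0.751·0.751 = 0.56400 and P(data|¬H) = 0.295·0.295 = 0.087025.
Bayes: P(H|data) = 0.05·0.56400 / (0.05·0.56400 + 0.95·0.087025) = 0.028200/0.11087 = 0.2543.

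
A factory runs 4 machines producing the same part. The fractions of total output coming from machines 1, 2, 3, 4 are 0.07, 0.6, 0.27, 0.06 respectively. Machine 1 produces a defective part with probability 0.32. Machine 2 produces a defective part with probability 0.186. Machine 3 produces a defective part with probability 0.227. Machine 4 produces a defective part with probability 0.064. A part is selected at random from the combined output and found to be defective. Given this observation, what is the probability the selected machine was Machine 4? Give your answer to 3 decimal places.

Posterior probability ≈ 0.019

P(defective|M1) = 0.32; P(defective|M2) = 0.186; P(defective|M3) = 0.227; P(defective|M4) = 0.064.
Prior × likelihood for each source: 0.07·0.32=0.02240, 0.6·0.186=0.1116, 0.27·0.227=0.06129, 0.06·0.064=0.003840. Summing gives P(defective) = 0.19913.
P(Machine 4 | defective) = 0.003840 / 0.19913 = 0.019.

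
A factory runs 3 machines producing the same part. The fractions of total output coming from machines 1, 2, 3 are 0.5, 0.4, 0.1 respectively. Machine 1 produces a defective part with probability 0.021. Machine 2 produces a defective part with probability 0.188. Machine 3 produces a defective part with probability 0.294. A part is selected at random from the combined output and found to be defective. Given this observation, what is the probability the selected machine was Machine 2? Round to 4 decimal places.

Posterior probability ≈ 0.6533

Tabulate prior·likelihood by source: [1] prior 0.5, lik 0.021, product 0.01050; [2] prior 0.4, lik 0.188, product 0.07520; [3] prior 0.1, lik 0.294, product 0.02940.
Normalizing constant = 0.11510; the posterior for Machine 2 is its product over the sum, 0.07520/0.11510 = 0.6533.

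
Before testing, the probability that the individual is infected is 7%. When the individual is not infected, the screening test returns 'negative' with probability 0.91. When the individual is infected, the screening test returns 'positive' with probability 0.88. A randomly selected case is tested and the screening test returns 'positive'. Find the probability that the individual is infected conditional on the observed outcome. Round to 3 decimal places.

Write H for 'the individual is infected'. Prior odds H:¬H = 0.07/0.93 = 0.075269. For the 'positive' outcome, the likelihood ratio is 0.88/0.09 = 9.7778.
Posterior odds = 0.075269 × 9.7778 = 0.73596, so P(H|E) = 0.73596/(1+0.73596) = 0.424.

P(H | E) ≈ 0.424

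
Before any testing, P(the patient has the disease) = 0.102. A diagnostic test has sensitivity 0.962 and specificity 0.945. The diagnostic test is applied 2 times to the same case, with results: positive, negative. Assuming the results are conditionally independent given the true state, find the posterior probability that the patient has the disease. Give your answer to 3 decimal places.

Posterior P(H) ≈ 0.074

With H the event that the patient has the disease, the joint likelihood of the observed sequence is P(data|H) = 0.962·0.038 = 0.036556 and P(data|¬H) = 0.055·0.945 = 0.051975.
Bayes: P(H|data) = 0.102·0.036556 / (0.102·0.036556 + 0.898·0.051975) = 0.0037287/0.050402 = 0.0740.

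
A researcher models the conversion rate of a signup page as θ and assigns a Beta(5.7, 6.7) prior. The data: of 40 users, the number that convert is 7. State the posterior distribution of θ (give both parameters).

Posterior: Beta(12.7, 39.7)

The binomial likelihood is conjugate to the Beta prior: with 7 successes and 33 failures, the posterior is Beta(5.7+7, 6.7+33) = Beta(12.7, 39.7).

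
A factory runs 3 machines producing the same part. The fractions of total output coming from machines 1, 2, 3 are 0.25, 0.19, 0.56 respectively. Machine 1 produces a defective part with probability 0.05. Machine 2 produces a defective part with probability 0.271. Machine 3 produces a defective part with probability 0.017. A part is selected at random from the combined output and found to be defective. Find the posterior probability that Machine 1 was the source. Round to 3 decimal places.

Posterior probability ≈ 0.170

P(defective|M1) = 0.05; P(defective|M2) = 0.271; P(defective|M3) = 0.017.
Prior × likelihood for each source: 0.25·0.05=0.01250, 0.19·0.271=0.05149, 0.56·0.017=0.009520. Summing gives P(defective) = 0.073510.
P(Machine 1 | defective) = 0.01250 / 0.073510 = 0.170.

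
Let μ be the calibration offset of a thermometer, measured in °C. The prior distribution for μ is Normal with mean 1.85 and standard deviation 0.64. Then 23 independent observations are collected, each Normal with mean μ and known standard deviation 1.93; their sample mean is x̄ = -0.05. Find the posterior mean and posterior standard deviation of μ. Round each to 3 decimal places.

With known σ, the Normal prior is conjugate. Weight on the data is w = (n/σ²)/(n/σ² + 1/τ₀²) = 6.17466/(6.17466+2.44141) = 0.71664.
Posterior mean = w·x̄ + (1−w)·μ₀ = 0.71664·-0.05 + 0.28336·1.85 = 0.488. Posterior variance = 1/(6.17466+2.44141) = 0.116062, so SD = 0.341.

Posterior mean ≈ 0.488; posterior SD ≈ 0.341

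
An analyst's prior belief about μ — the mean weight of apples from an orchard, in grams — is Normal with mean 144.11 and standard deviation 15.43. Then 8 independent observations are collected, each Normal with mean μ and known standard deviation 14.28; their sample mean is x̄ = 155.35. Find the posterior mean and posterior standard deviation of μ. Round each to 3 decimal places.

Prior precision 1/τ₀² = 1/15.43² = 0.00420018; data precision n/σ² = 8/14.28² = 0.0392314.
Posterior precision = 0.00420018 + 0.0392314 = 0.0434316, giving posterior SD = 1/√0.0434316 = 4.798.
Posterior mean = (0.00420018·144.11 + 0.0392314·155.35) / 0.0434316 = 154.263.

Posterior mean ≈ 154.263; posterior SD ≈ 4.798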